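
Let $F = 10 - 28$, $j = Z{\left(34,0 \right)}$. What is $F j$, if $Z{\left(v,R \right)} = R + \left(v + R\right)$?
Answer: $-612$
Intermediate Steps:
$Z{\left(v,R \right)} = v + 2 R$ ($Z{\left(v,R \right)} = R + \left(R + v\right) = v + 2 R$)
$j = 34$ ($j = 34 + 2 \cdot 0 = 34 + 0 = 34$)
$F = -18$
$F j = \left(-18\right) 34 = -612$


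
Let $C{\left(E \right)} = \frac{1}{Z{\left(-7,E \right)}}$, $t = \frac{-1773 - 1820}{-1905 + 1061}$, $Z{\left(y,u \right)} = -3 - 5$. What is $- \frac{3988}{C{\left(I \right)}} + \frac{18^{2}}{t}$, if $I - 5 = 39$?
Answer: $\frac{114904528}{3593} \approx 31980.0$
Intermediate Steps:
$I = 44$ ($I = 5 + 39 = 44$)
$Z{\left(y,u \right)} = -8$ ($Z{\left(y,u \right)} = -3 - 5 = -8$)
$t = \frac{3593}{844}$ ($t = - \frac{3593}{-844} = \left(-3593\right) \left(- \frac{1}{844}\right) = \frac{3593}{844} \approx 4.2571$)
$C{\left(E \right)} = - \frac{1}{8}$ ($C{\left(E \right)} = \frac{1}{-8} = - \frac{1}{8}$)
$- \frac{3988}{C{\left(I \right)}} + \frac{18^{2}}{t} = - \frac{3988}{- \frac{1}{8}} + \frac{18^{2}}{\frac{3593}{844}} = \left(-3988\right) \left(-8\right) + 324 \cdot \frac{844}{3593} = 31904 + \frac{273456}{3593} = \frac{114904528}{3593}$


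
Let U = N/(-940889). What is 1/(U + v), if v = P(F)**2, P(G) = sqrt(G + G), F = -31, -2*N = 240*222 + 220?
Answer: -940889/58308368 ≈ -0.016136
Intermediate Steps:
N = -26750 (N = -(240*222 + 220)/2 = -(53280 + 220)/2 = -1/2*53500 = -26750)
P(G) = sqrt(2)*sqrt(G) (P(G) = sqrt(2*G) = sqrt(2)*sqrt(G))
U = 26750/940889 (U = -26750/(-940889) = -26750*(-1/940889) = 26750/940889 ≈ 0.028431)
v = -62 (v = (sqrt(2)*sqrt(-31))**2 = (sqrt(2)*(I*sqrt(31)))**2 = (I*sqrt(62))**2 = -62)
1/(U + v) = 1/(26750/940889 - 62) = 1/(-58308368/940889) = -940889/58308368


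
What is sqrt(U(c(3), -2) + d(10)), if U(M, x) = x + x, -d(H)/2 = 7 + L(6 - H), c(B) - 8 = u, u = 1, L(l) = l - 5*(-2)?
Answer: I*sqrt(30) ≈ 5.4772*I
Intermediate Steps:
L(l) = 10 + l (L(l) = l + 10 = 10 + l)
c(B) = 9 (c(B) = 8 + 1 = 9)
d(H) = -46 + 2*H (d(H) = -2*(7 + (10 + (6 - H))) = -2*(7 + (16 - H)) = -2*(23 - H) = -46 + 2*H)
U(M, x) = 2*x
sqrt(U(c(3), -2) + d(10)) = sqrt(2*(-2) + (-46 + 2*10)) = sqrt(-4 + (-46 + 20)) = sqrt(-4 - 26) = sqrt(-30) = I*sqrt(30)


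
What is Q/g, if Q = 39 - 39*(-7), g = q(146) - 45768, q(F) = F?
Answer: -156/22811 ≈ -0.0068388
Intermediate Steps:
g = -45622 (g = 146 - 45768 = -45622)
Q = 312 (Q = 39 + 273 = 312)
Q/g = 312/(-45622) = 312*(-1/45622) = -156/22811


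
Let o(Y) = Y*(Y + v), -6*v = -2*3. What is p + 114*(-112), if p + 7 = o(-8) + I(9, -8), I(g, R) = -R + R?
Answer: -12719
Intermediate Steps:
I(g, R) = 0
v = 1 (v = -(-1)*3/3 = -1/6*(-6) = 1)
o(Y) = Y*(1 + Y) (o(Y) = Y*(Y + 1) = Y*(1 + Y))
p = 49 (p = -7 + (-8*(1 - 8) + 0) = -7 + (-8*(-7) + 0) = -7 + (56 + 0) = -7 + 56 = 49)
p + 114*(-112) = 49 + 114*(-112) = 49 - 12768 = -12719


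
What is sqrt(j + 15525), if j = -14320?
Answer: sqrt(1205) ≈ 34.713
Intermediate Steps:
sqrt(j + 15525) = sqrt(-14320 + 15525) = sqrt(1205)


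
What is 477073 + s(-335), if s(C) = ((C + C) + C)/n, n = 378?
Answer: 60110863/126 ≈ 4.7707e+5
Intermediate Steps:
s(C) = C/126 (s(C) = ((C + C) + C)/378 = (2*C + C)*(1/378) = (3*C)*(1/378) = C/126)
477073 + s(-335) = 477073 + (1/126)*(-335) = 477073 - 335/126 = 60110863/126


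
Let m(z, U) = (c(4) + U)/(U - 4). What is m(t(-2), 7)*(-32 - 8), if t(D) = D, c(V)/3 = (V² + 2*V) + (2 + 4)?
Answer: -3880/3 ≈ -1293.3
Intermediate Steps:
c(V) = 18 + 3*V² + 6*V (c(V) = 3*((V² + 2*V) + (2 + 4)) = 3*((V² + 2*V) + 6) = 3*(6 + V² + 2*V) = 18 + 3*V² + 6*V)
m(z, U) = (90 + U)/(-4 + U) (m(z, U) = ((18 + 3*4² + 6*4) + U)/(U - 4) = ((18 + 3*16 + 24) + U)/(-4 + U) = ((18 + 48 + 24) + U)/(-4 + U) = (90 + U)/(-4 + U))
m(t(-2), 7)*(-32 - 8) = ((90 + 7)/(-4 + 7))*(-32 - 8) = (97/3)*(-40) = -3880/3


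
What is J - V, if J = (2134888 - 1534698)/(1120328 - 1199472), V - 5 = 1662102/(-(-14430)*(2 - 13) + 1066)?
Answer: -122469969/59991152 ≈ -2.0415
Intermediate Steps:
V = -33607/6064 (V = 5 + 1662102/(-(-14430)*(2 - 13) + 1066) = 5 + 1662102/(-(-14430)*(-11) + 1066) = 5 + 1662102/(-962*165 + 1066) = 5 + 1662102/(-158730 + 1066) = 5 + 1662102/(-157664) = 5 + 1662102*(-1/157664) = 5 - 63927/6064 = -33607/6064 ≈ -5.5421)
J = -300095/39572 (J = 600190/(-79144) = 600190*(-1/79144) = -300095/39572 ≈ -7.5835)
J - V = -300095/39572 - 1*(-33607/6064) = -300095/39572 + 33607/6064 = -122469969/59991152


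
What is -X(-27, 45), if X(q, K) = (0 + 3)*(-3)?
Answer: 9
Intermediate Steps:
X(q, K) = -9 (X(q, K) = 3*(-3) = -9)
-X(-27, 45) = -1*(-9) = 9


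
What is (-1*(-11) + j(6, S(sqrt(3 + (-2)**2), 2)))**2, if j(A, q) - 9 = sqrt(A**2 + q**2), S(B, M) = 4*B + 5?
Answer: (20 + sqrt(36 + (5 + 4*sqrt(7))**2))**2 ≈ 1346.8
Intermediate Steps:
S(B, M) = 5 + 4*B
j(A, q) = 9 + sqrt(A**2 + q**2)
(-1*(-11) + j(6, S(sqrt(3 + (-2)**2), 2)))**2 = (-1*(-11) + (9 + sqrt(6**2 + (5 + 4*sqrt(3 + (-2)**2))**2)))**2 = (11 + (9 + sqrt(36 + (5 + 4*sqrt(3 + 4))**2)))**2 = (11 + (9 + sqrt(36 + (5 + 4*sqrt(7))**2)))**2 = (20 + sqrt(36 + (5 + 4*sqrt(7))**2))**2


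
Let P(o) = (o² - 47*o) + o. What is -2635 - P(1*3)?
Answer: -2506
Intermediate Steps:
P(o) = o² - 46*o
-2635 - P(1*3) = -2635 - 1*3*(-46 + 1*3) = -2635 - 3*(-46 + 3) = -2635 - 3*(-43) = -2635 - 1*(-129) = -2635 + 129 = -2506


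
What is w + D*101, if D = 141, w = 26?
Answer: 14267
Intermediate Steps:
w + D*101 = 26 + 141*101 = 26 + 14241 = 14267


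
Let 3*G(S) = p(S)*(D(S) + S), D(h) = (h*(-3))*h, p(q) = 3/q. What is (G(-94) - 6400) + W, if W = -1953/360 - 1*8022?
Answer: -565777/40 ≈ -14144.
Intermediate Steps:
D(h) = -3*h**2 (D(h) = (-3*h)*h = -3*h**2)
G(S) = (S - 3*S**2)/S (G(S) = ((3/S)*(-3*S**2 + S))/3 = ((3/S)*(S - 3*S**2))/3 = (3*(S - 3*S**2)/S)/3 = (S - 3*S**2)/S)
W = -321097/40 (W = -1953*1/360 - 8022 = -217/40 - 8022 = -321097/40 ≈ -8027.4)
(G(-94) - 6400) + W = ((1 - 3*(-94)) - 6400) - 321097/40 = ((1 + 282) - 6400) - 321097/40 = (283 - 6400) - 321097/40 = -6117 - 321097/40 = -565777/40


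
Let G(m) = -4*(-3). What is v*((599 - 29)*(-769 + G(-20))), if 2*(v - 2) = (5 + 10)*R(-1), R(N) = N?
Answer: 2373195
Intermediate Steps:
G(m) = 12
v = -11/2 (v = 2 + ((5 + 10)*(-1))/2 = 2 + (15*(-1))/2 = 2 + (½)*(-15) = 2 - 15/2 = -11/2 ≈ -5.5000)
v*((599 - 29)*(-769 + G(-20))) = -11*(599 - 29)*(-769 + 12)/2 = -3135*(-757) = -11/2*(-431490) = 2373195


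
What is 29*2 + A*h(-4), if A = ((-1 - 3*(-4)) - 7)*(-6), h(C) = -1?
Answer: 82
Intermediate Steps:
A = -24 (A = ((-1 + 12) - 7)*(-6) = (11 - 7)*(-6) = 4*(-6) = -24)
29*2 + A*h(-4) = 29*2 - 24*(-1) = 58 + 24 = 82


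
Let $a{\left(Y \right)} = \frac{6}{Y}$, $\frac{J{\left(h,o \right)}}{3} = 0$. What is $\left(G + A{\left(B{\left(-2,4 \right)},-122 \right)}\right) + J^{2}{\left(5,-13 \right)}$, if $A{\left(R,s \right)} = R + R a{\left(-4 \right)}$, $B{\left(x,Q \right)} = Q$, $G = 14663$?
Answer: $14661$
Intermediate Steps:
$J{\left(h,o \right)} = 0$ ($J{\left(h,o \right)} = 3 \cdot 0 = 0$)
$A{\left(R,s \right)} = - \frac{R}{2}$ ($A{\left(R,s \right)} = R + R \frac{6}{-4} = R + R 6 \left(- \frac{1}{4}\right) = R + R \left(- \frac{3}{2}\right) = R - \frac{3 R}{2} = - \frac{R}{2}$)
$\left(G + A{\left(B{\left(-2,4 \right)},-122 \right)}\right) + J^{2}{\left(5,-13 \right)} = \left(14663 - 2\right) + 0^{2} = \left(14663 - 2\right) + 0 = 14661 + 0 = 14661$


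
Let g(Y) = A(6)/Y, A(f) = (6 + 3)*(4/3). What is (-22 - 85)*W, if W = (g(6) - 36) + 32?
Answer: 214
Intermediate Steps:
A(f) = 12 (A(f) = 9*(4*(⅓)) = 9*(4/3) = 12)
g(Y) = 12/Y
W = -2 (W = (12/6 - 36) + 32 = (12*(⅙) - 36) + 32 = (2 - 36) + 32 = -34 + 32 = -2)
(-22 - 85)*W = (-22 - 85)*(-2) = -107*(-2) = 214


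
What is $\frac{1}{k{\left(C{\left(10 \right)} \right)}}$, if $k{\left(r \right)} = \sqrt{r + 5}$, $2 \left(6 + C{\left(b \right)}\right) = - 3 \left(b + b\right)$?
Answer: $- \frac{i \sqrt{31}}{31} \approx - 0.17961 i$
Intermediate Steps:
$C{\left(b \right)} = -6 - 3 b$ ($C{\left(b \right)} = -6 + \frac{\left(-3\right) \left(b + b\right)}{2} = -6 + \frac{\left(-3\right) 2 b}{2} = -6 + \frac{\left(-6\right) b}{2} = -6 - 3 b$)
$k{\left(r \right)} = \sqrt{5 + r}$
$\frac{1}{k{\left(C{\left(10 \right)} \right)}} = \frac{1}{\sqrt{5 - 36}} = \frac{1}{\sqrt{-31}} = \frac{1}{i \sqrt{31}} = - \frac{i \sqrt{31}}{31}$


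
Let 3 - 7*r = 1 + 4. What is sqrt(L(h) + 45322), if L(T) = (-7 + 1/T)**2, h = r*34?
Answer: sqrt(209802217)/68 ≈ 213.01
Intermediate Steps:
r = -2/7 (r = 3/7 - (1 + 4)/7 = 3/7 - 1/7*5 = 3/7 - 5/7 = -2/7 ≈ -0.28571)
h = -68/7 (h = -2/7*34 = -68/7 ≈ -9.7143)
sqrt(L(h) + 45322) = sqrt((-1 + 7*(-68/7))**2/(-68/7)**2 + 45322) = sqrt(49*(-1 - 68)**2/4624 + 45322) = sqrt((49/4624)*(-69)**2 + 45322) = sqrt((49/4624)*4761 + 45322) = sqrt(233289/4624 + 45322) = sqrt(209802217/4624) = sqrt(209802217)/68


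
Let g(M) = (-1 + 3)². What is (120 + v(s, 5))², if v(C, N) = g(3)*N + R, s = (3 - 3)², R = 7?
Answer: 21609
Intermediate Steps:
g(M) = 4 (g(M) = 2² = 4)
s = 0 (s = 0² = 0)
v(C, N) = 7 + 4*N (v(C, N) = 4*N + 7 = 7 + 4*N)
(120 + v(s, 5))² = (120 + (7 + 4*5))² = (120 + (7 + 20))² = (120 + 27)² = 147² = 21609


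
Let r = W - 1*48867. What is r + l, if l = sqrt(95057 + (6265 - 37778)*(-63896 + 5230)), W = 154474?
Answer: 105607 + sqrt(1848836715) ≈ 1.4861e+5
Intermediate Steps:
r = 105607 (r = 154474 - 1*48867 = 154474 - 48867 = 105607)
l = sqrt(1848836715) (l = sqrt(95057 - 31513*(-58666)) = sqrt(95057 + 1848741658) = sqrt(1848836715) ≈ 42998.)
r + l = 105607 + sqrt(1848836715)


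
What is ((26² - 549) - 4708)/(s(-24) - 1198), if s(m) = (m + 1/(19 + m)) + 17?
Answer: 22905/6026 ≈ 3.8010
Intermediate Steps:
s(m) = 17 + m + 1/(19 + m)
((26² - 549) - 4708)/(s(-24) - 1198) = ((26² - 549) - 4708)/((324 + (-24)² + 36*(-24))/(19 - 24) - 1198) = ((676 - 549) - 4708)/((324 + 576 - 864)/(-5) - 1198) = (127 - 4708)/(-⅕*36 - 1198) = -4581/(-36/5 - 1198) = -4581/(-6026/5) = -4581*(-5/6026) = 22905/6026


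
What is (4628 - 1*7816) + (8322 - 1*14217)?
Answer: -9083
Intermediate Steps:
(4628 - 1*7816) + (8322 - 1*14217) = (4628 - 7816) + (8322 - 14217) = -3188 - 5895 = -9083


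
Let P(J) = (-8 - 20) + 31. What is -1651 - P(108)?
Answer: -1654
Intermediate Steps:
P(J) = 3 (P(J) = -28 + 31 = 3)
-1651 - P(108) = -1651 - 1*3 = -1651 - 3 = -1654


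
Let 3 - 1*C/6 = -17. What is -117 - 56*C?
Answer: -6837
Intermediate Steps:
C = 120 (C = 18 - 6*(-17) = 18 + 102 = 120)
-117 - 56*C = -117 - 56*120 = -117 - 6720 = -6837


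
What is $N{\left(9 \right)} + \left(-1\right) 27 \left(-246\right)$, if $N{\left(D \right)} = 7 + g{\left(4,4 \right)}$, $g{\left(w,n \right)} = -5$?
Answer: $6644$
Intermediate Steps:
$N{\left(D \right)} = 2$ ($N{\left(D \right)} = 7 - 5 = 2$)
$N{\left(9 \right)} + \left(-1\right) 27 \left(-246\right) = 2 + \left(-1\right) 27 \left(-246\right) = 2 - -6642 = 2 + 6642 = 6644$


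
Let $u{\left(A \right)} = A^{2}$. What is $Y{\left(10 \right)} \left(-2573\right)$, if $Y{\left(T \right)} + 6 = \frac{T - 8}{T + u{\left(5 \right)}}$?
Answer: $\frac{535184}{35} \approx 15291.0$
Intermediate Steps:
$Y{\left(T \right)} = -6 + \frac{-8 + T}{25 + T}$ ($Y{\left(T \right)} = -6 + \frac{T - 8}{T + 5^{2}} = -6 + \frac{-8 + T}{T + 25} = -6 + \frac{-8 + T}{25 + T}$)
$Y{\left(10 \right)} \left(-2573\right) = \frac{-158 - 50}{25 + 10} \left(-2573\right) = \frac{-158 - 50}{35} \left(-2573\right) = \frac{1}{35} \left(-208\right) \left(-2573\right) = \left(- \frac{208}{35}\right) \left(-2573\right) = \frac{535184}{35}$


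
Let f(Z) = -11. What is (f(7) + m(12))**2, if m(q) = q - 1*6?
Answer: 25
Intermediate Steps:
m(q) = -6 + q (m(q) = q - 6 = -6 + q)
(f(7) + m(12))**2 = (-11 + (-6 + 12))**2 = (-11 + 6)**2 = (-5)**2 = 25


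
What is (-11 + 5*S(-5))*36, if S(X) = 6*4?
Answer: 3924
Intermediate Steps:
S(X) = 24
(-11 + 5*S(-5))*36 = (-11 + 5*24)*36 = (-11 + 120)*36 = 109*36 = 3924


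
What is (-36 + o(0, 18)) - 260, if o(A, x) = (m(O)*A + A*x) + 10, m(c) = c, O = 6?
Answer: -286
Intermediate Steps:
o(A, x) = 10 + 6*A + A*x (o(A, x) = (6*A + A*x) + 10 = 10 + 6*A + A*x)
(-36 + o(0, 18)) - 260 = (-36 + (10 + 6*0 + 0*18)) - 260 = (-36 + (10 + 0 + 0)) - 260 = (-36 + 10) - 260 = -26 - 260 = -286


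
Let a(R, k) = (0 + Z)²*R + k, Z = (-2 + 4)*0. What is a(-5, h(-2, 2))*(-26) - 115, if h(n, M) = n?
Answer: -63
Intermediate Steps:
Z = 0 (Z = 2*0 = 0)
a(R, k) = k (a(R, k) = (0 + 0)²*R + k = 0²*R + k = 0*R + k = 0 + k = k)
a(-5, h(-2, 2))*(-26) - 115 = -2*(-26) - 115 = 52 - 115 = -63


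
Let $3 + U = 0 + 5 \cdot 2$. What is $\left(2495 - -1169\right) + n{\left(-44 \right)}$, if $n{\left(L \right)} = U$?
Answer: $3671$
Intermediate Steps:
$U = 7$ ($U = -3 + \left(0 + 5 \cdot 2\right) = -3 + \left(0 + 10\right) = -3 + 10 = 7$)
$n{\left(L \right)} = 7$
$\left(2495 - -1169\right) + n{\left(-44 \right)} = \left(2495 - -1169\right) + 7 = \left(2495 + 1169\right) + 7 = 3664 + 7 = 3671$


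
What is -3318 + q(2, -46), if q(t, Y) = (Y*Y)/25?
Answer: -80834/25 ≈ -3233.4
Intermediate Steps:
q(t, Y) = Y²/25 (q(t, Y) = Y²*(1/25) = Y²/25)
-3318 + q(2, -46) = -3318 + (1/25)*(-46)² = -3318 + (1/25)*2116 = -3318 + 2116/25 = -80834/25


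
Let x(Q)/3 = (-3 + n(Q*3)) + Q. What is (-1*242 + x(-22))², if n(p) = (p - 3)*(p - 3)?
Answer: 195049156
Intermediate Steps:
n(p) = (-3 + p)² (n(p) = (-3 + p)*(-3 + p) = (-3 + p)²)
x(Q) = -9 + 3*Q + 3*(-3 + 3*Q)² (x(Q) = 3*((-3 + (-3 + Q*3)²) + Q) = 3*((-3 + (-3 + 3*Q)²) + Q) = 3*(-3 + Q + (-3 + 3*Q)²) = -9 + 3*Q + 3*(-3 + 3*Q)²)
(-1*242 + x(-22))² = (-1*242 + (18 - 51*(-22) + 27*(-22)²))² = (-242 + (18 + 1122 + 27*484))² = (-242 + (18 + 1122 + 13068))² = (-242 + 14208)² = 13966² = 195049156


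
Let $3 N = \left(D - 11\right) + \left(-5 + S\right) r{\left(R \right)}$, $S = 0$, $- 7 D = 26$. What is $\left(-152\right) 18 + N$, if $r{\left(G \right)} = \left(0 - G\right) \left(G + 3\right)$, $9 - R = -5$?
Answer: $- \frac{49229}{21} \approx -2344.2$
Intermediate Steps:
$R = 14$ ($R = 9 - -5 = 9 + 5 = 14$)
$D = - \frac{26}{7}$ ($D = \left(- \frac{1}{7}\right) 26 = - \frac{26}{7} \approx -3.7143$)
$r{\left(G \right)} = - G \left(3 + G\right)$
$N = \frac{8227}{21}$ ($N = \frac{\left(- \frac{26}{7} - 11\right) + \left(-5 + 0\right) \left(\left(-1\right) 14 \left(3 + 14\right)\right)}{3} = \frac{- \frac{103}{7} - 5 \left(\left(-1\right) 14 \cdot 17\right)}{3} = \frac{- \frac{103}{7} - -1190}{3} = \frac{- \frac{103}{7} + 1190}{3} = \frac{1}{3} \cdot \frac{8227}{7} = \frac{8227}{21} \approx 391.76$)
$\left(-152\right) 18 + N = \left(-152\right) 18 + \frac{8227}{21} = -2736 + \frac{8227}{21} = - \frac{49229}{21}$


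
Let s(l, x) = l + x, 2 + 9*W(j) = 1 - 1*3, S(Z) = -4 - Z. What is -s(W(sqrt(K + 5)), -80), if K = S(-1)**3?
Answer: 724/9 ≈ 80.444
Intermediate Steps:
K = -27 (K = (-4 - 1*(-1))**3 = (-4 + 1)**3 = (-3)**3 = -27)
W(j) = -4/9 (W(j) = -2/9 + (1 - 1*3)/9 = -2/9 + (1 - 3)/9 = -2/9 + (1/9)*(-2) = -2/9 - 2/9 = -4/9)
-s(W(sqrt(K + 5)), -80) = -(-4/9 - 80) = -1*(-724/9) = 724/9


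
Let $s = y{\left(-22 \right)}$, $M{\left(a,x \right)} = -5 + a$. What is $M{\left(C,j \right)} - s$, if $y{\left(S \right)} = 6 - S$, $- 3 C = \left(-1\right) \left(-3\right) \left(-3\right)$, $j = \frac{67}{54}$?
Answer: $-30$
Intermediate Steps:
$j = \frac{67}{54}$ ($j = 67 \cdot \frac{1}{54} = \frac{67}{54} \approx 1.2407$)
$C = 3$ ($C = - \frac{\left(-1\right) \left(-3\right) \left(-3\right)}{3} = - \frac{3 \left(-3\right)}{3} = \left(- \frac{1}{3}\right) \left(-9\right) = 3$)
$s = 28$ ($s = 6 - -22 = 6 + 22 = 28$)
$M{\left(C,j \right)} - s = \left(-5 + 3\right) - 28 = -2 - 28 = -30$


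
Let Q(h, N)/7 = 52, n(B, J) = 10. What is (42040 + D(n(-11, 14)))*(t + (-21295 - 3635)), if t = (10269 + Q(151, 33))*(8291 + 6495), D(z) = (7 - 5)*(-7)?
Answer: 6606260595808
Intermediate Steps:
D(z) = -14 (D(z) = 2*(-7) = -14)
Q(h, N) = 364 (Q(h, N) = 7*52 = 364)
t = 157219538 (t = (10269 + 364)*(8291 + 6495) = 10633*14786 = 157219538)
(42040 + D(n(-11, 14)))*(t + (-21295 - 3635)) = (42040 - 14)*(157219538 + (-21295 - 3635)) = 42026*(157219538 - 24930) = 42026*157194608 = 6606260595808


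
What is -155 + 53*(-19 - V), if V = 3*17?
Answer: -3865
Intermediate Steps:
V = 51
-155 + 53*(-19 - V) = -155 + 53*(-19 - 1*51) = -155 + 53*(-19 - 51) = -155 + 53*(-70) = -155 - 3710 = -3865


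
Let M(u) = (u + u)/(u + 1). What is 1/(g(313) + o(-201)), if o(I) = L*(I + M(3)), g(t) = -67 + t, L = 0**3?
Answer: 1/246 ≈ 0.0040650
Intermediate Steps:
L = 0
M(u) = 2*u/(1 + u) (M(u) = (2*u)/(1 + u) = 2*u/(1 + u))
o(I) = 0 (o(I) = 0*(I + 2*3/(1 + 3)) = 0*(I + 2*3/4) = 0*(I + 2*3*(1/4)) = 0*(I + 3/2) = 0*(3/2 + I) = 0)
1/(g(313) + o(-201)) = 1/((-67 + 313) + 0) = 1/(246 + 0) = 1/246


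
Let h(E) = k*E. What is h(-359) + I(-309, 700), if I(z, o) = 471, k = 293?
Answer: -104716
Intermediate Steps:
h(E) = 293*E
h(-359) + I(-309, 700) = 293*(-359) + 471 = -105187 + 471 = -104716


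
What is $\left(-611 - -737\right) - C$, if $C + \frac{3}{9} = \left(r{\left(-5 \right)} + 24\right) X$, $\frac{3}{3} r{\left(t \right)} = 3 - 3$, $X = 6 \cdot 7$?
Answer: $- \frac{2645}{3} \approx -881.67$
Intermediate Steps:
$X = 42$
$r{\left(t \right)} = 0$ ($r{\left(t \right)} = 3 - 3 = 0$)
$C = \frac{3023}{3}$ ($C = - \frac{1}{3} + \left(0 + 24\right) 42 = - \frac{1}{3} + 24 \cdot 42 = - \frac{1}{3} + 1008 = \frac{3023}{3} \approx 1007.7$)
$\left(-611 - -737\right) - C = \left(-611 - -737\right) - \frac{3023}{3} = \left(-611 + 737\right) - \frac{3023}{3} = 126 - \frac{3023}{3} = - \frac{2645}{3}$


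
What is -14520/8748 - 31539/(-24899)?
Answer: -7135859/18151371 ≈ -0.39313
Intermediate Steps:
-14520/8748 - 31539/(-24899) = -14520*1/8748 - 31539*(-1/24899) = -1210/729 + 31539/24899 = -7135859/18151371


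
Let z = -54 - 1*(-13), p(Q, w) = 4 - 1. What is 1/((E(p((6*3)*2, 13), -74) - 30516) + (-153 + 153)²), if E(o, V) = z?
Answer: -1/30557 ≈ -3.2726e-5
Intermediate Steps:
p(Q, w) = 3
z = -41 (z = -54 + 13 = -41)
E(o, V) = -41
1/((E(p((6*3)*2, 13), -74) - 30516) + (-153 + 153)²) = 1/((-41 - 30516) + (-153 + 153)²) = 1/(-30557 + 0²) = 1/(-30557 + 0) = 1/(-30557) = -1/30557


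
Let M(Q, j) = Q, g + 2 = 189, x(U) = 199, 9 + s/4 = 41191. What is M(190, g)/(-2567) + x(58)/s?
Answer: -30787487/422856776 ≈ -0.072808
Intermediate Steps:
s = 164728 (s = -36 + 4*41191 = -36 + 164764 = 164728)
g = 187 (g = -2 + 189 = 187)
M(190, g)/(-2567) + x(58)/s = 190/(-2567) + 199/164728 = 190*(-1/2567) + 199*(1/164728) = -190/2567 + 199/164728 = -30787487/422856776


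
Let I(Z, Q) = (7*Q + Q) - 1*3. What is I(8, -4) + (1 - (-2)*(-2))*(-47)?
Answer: 106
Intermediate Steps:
I(Z, Q) = -3 + 8*Q (I(Z, Q) = 8*Q - 3 = -3 + 8*Q)
I(8, -4) + (1 - (-2)*(-2))*(-47) = (-3 + 8*(-4)) + (1 - (-2)*(-2))*(-47) = (-3 - 32) + (1 - 1*4)*(-47) = -35 + (1 - 4)*(-47) = -35 - 3*(-47) = -35 + 141 = 106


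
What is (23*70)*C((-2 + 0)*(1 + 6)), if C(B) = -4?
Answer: -6440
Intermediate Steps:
(23*70)*C((-2 + 0)*(1 + 6)) = (23*70)*(-4) = 1610*(-4) = -6440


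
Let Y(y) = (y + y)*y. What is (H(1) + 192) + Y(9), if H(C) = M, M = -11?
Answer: 343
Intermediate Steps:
H(C) = -11
Y(y) = 2*y² (Y(y) = (2*y)*y = 2*y²)
(H(1) + 192) + Y(9) = (-11 + 192) + 2*9² = 181 + 2*81 = 181 + 162 = 343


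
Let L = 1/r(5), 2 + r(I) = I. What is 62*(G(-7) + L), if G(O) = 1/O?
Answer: 248/21 ≈ 11.810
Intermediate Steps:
r(I) = -2 + I
L = 1/3 (L = 1/(-2 + 5) = 1/3 ≈ 0.33333)
62*(G(-7) + L) = 62*(1/(-7) + 1/3) = 62*(-1/7 + 1/3) = 62*(4/21) = 248/21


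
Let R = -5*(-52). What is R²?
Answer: 67600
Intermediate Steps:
R = 260
R² = 260² = 67600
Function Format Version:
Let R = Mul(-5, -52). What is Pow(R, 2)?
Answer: 67600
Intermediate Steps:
R = 260
Pow(R, 2) = Pow(260, 2) = 67600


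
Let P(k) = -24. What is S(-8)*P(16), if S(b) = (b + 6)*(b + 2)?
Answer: -288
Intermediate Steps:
S(b) = (2 + b)*(6 + b) (S(b) = (6 + b)*(2 + b) = (2 + b)*(6 + b))
S(-8)*P(16) = (12 + (-8)² + 8*(-8))*(-24) = (12 + 64 - 64)*(-24) = 12*(-24) = -288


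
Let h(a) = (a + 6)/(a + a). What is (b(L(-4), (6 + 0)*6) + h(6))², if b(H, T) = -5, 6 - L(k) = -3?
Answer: 16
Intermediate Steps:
L(k) = 9 (L(k) = 6 - 1*(-3) = 6 + 3 = 9)
h(a) = (6 + a)/(2*a) (h(a) = (6 + a)/((2*a)) = (6 + a)*(1/(2*a)) = (6 + a)/(2*a))
(b(L(-4), (6 + 0)*6) + h(6))² = (-5 + (½)*(6 + 6)/6)² = (-5 + (½)*(⅙)*12)² = (-5 + 1)² = (-4)² = 16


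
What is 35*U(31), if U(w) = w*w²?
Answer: 1042685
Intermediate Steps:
U(w) = w³
35*U(31) = 35*31³ = 35*29791 = 1042685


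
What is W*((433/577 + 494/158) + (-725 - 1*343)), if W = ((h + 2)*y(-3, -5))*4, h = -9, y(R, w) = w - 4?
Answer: -12223491336/45583 ≈ -2.6816e+5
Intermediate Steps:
y(R, w) = -4 + w
W = 252 (W = ((-9 + 2)*(-4 - 5))*4 = -7*(-9)*4 = 63*4 = 252)
W*((433/577 + 494/158) + (-725 - 1*343)) = 252*((433/577 + 494/158) + (-725 - 1*343)) = 252*((433*(1/577) + 494*(1/158)) + (-725 - 343)) = 252*((433/577 + 247/79) - 1068) = 252*(176726/45583 - 1068) = 252*(-48505918/45583) = -12223491336/45583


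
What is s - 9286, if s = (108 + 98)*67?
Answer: 4516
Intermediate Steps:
s = 13802 (s = 206*67 = 13802)
s - 9286 = 13802 - 9286 = 4516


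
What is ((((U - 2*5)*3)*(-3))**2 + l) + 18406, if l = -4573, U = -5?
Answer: 32058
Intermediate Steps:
((((U - 2*5)*3)*(-3))**2 + l) + 18406 = ((((-5 - 2*5)*3)*(-3))**2 - 4573) + 18406 = ((((-5 - 10)*3)*(-3))**2 - 4573) + 18406 = ((-15*3*(-3))**2 - 4573) + 18406 = ((-45*(-3))**2 - 4573) + 18406 = (135**2 - 4573) + 18406 = (18225 - 4573) + 18406 = 13652 + 18406 = 32058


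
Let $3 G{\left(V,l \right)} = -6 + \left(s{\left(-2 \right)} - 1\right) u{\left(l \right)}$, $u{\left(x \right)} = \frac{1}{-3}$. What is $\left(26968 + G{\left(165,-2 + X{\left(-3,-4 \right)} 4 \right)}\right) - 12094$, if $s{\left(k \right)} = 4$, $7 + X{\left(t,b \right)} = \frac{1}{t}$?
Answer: $\frac{44615}{3} \approx 14872.0$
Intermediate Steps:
$X{\left(t,b \right)} = -7 + \frac{1}{t}$
$u{\left(x \right)} = - \frac{1}{3}$
$G{\left(V,l \right)} = - \frac{7}{3}$ ($G{\left(V,l \right)} = \frac{-6 + \left(4 - 1\right) \left(- \frac{1}{3}\right)}{3} = \frac{-6 + 3 \left(- \frac{1}{3}\right)}{3} = \frac{-6 - 1}{3} = \frac{1}{3} \left(-7\right) = - \frac{7}{3}$)
$\left(26968 + G{\left(165,-2 + X{\left(-3,-4 \right)} 4 \right)}\right) - 12094 = \left(26968 - \frac{7}{3}\right) - 12094 = \frac{80897}{3} - 12094 = \frac{44615}{3}$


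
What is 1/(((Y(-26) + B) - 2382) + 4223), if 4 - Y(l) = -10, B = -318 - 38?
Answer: 1/1499 ≈ 0.00066711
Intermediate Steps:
B = -356
Y(l) = 14 (Y(l) = 4 - 1*(-10) = 4 + 10 = 14)
1/(((Y(-26) + B) - 2382) + 4223) = 1/(((14 - 356) - 2382) + 4223) = 1/((-342 - 2382) + 4223) = 1/(-2724 + 4223) = 1/1499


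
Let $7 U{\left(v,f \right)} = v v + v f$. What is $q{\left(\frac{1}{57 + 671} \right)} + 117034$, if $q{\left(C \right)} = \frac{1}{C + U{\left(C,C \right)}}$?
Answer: $\frac{300174610}{2549} \approx 1.1776 \cdot 10^{5}$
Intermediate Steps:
$U{\left(v,f \right)} = \frac{v^{2}}{7} + \frac{f v}{7}$ ($U{\left(v,f \right)} = \frac{v v + v f}{7} = \frac{v^{2} + f v}{7} = \frac{v^{2}}{7} + \frac{f v}{7}$)
$q{\left(C \right)} = \frac{1}{C + \frac{2 C^{2}}{7}}$ ($q{\left(C \right)} = \frac{1}{C + \frac{C \left(C + C\right)}{7}} = \frac{1}{C + \frac{C 2 C}{7}} = \frac{1}{C + \frac{2 C^{2}}{7}}$)
$q{\left(\frac{1}{57 + 671} \right)} + 117034 = \frac{7}{\frac{1}{57 + 671} \left(7 + \frac{2}{57 + 671}\right)} + 117034 = \frac{7}{\frac{1}{728} \left(7 + \frac{2}{728}\right)} + 117034 = \frac{7 \frac{1}{\frac{1}{728}}}{7 + 2 \cdot \frac{1}{728}} + 117034 = 7 \cdot 728 \frac{1}{7 + \frac{1}{364}} + 117034 = 7 \cdot 728 \frac{1}{\frac{2549}{364}} + 117034 = 7 \cdot 728 \cdot \frac{364}{2549} + 117034 = \frac{1854944}{2549} + 117034 = \frac{300174610}{2549}$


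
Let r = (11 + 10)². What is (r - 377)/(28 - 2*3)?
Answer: 32/11 ≈ 2.9091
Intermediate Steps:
r = 441 (r = 21² = 441)
(r - 377)/(28 - 2*3) = (441 - 377)/(28 - 2*3) = 64/(28 - 6) = 64/22 = 64*(1/22) = 32/11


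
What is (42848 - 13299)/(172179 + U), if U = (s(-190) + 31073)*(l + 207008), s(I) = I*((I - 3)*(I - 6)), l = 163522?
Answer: -29549/2651604028731 ≈ -1.1144e-8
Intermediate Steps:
s(I) = I*(-6 + I)*(-3 + I) (s(I) = I*((-3 + I)*(-6 + I)) = I*((-6 + I)*(-3 + I)) = I*(-6 + I)*(-3 + I))
U = -2651604200910 (U = (-190*(18 + (-190)² - 9*(-190)) + 31073)*(163522 + 207008) = (-190*(18 + 36100 + 1710) + 31073)*370530 = (-190*37828 + 31073)*370530 = (-7187320 + 31073)*370530 = -7156247*370530 = -2651604200910)
(42848 - 13299)/(172179 + U) = (42848 - 13299)/(172179 - 2651604200910) = 29549/(-2651604028731) = 29549*(-1/2651604028731) = -29549/2651604028731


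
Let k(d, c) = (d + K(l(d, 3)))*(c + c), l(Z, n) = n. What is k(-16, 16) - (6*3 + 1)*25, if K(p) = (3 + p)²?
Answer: 165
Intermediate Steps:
k(d, c) = 2*c*(36 + d) (k(d, c) = (d + (3 + 3)²)*(c + c) = (d + 6²)*(2*c) = (d + 36)*(2*c) = (36 + d)*(2*c) = 2*c*(36 + d))
k(-16, 16) - (6*3 + 1)*25 = 2*16*(36 - 16) - (6*3 + 1)*25 = 2*16*20 - (18 + 1)*25 = 640 - 19*25 = 640 - 1*475 = 640 - 475 = 165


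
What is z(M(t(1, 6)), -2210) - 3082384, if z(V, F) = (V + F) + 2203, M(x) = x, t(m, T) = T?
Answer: -3082385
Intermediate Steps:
z(V, F) = 2203 + F + V (z(V, F) = (F + V) + 2203 = 2203 + F + V)
z(M(t(1, 6)), -2210) - 3082384 = (2203 - 2210 + 6) - 3082384 = -1 - 3082384 = -3082385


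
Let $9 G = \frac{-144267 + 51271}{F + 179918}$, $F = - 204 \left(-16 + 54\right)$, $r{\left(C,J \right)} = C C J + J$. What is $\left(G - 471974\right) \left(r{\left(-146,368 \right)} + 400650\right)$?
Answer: $- \frac{3014982608050665256}{774747} \approx -3.8916 \cdot 10^{12}$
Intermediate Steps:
$r{\left(C,J \right)} = J + J C^{2}$ ($r{\left(C,J \right)} = C^{2} J + J = J C^{2} + J = J + J C^{2}$)
$F = -7752$ ($F = \left(-204\right) 38 = -7752$)
$G = - \frac{46498}{774747}$ ($G = \frac{\left(-144267 + 51271\right) \frac{1}{-7752 + 179918}}{9} = \frac{\left(-92996\right) \frac{1}{172166}}{9} = \frac{1}{9} \left(- \frac{46498}{86083}\right) = - \frac{46498}{774747} \approx -0.060017$)
$\left(G - 471974\right) \left(r{\left(-146,368 \right)} + 400650\right) = \left(- \frac{46498}{774747} - 471974\right) \left(368 \left(1 + \left(-146\right)^{2}\right) + 400650\right) = - \frac{365660487076 \left(368 \left(1 + 21316\right) + 400650\right)}{774747} = - \frac{365660487076 \left(368 \cdot 21317 + 400650\right)}{774747} = - \frac{365660487076 \left(7844656 + 400650\right)}{774747} = \left(- \frac{365660487076}{774747}\right) 8245306 = - \frac{3014982608050665256}{774747}$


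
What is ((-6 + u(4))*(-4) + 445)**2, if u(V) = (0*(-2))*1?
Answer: 219961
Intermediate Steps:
u(V) = 0 (u(V) = 0*1 = 0)
((-6 + u(4))*(-4) + 445)**2 = ((-6 + 0)*(-4) + 445)**2 = (-6*(-4) + 445)**2 = (24 + 445)**2 = 469**2 = 219961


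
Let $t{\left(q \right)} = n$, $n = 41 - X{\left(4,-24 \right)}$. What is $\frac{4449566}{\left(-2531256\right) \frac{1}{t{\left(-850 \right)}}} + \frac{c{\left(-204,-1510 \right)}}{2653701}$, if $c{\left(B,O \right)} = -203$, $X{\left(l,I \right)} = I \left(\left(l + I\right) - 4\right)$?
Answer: $\frac{350954554392769}{373177587692} \approx 940.45$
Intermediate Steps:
$X{\left(l,I \right)} = I \left(-4 + I + l\right)$ ($X{\left(l,I \right)} = I \left(\left(I + l\right) - 4\right) = I \left(-4 + I + l\right)$)
$n = -535$ ($n = 41 - - 24 \left(-4 - 24 + 4\right) = 41 - \left(-24\right) \left(-24\right) = 41 - 576 = -535$)
$t{\left(q \right)} = -535$
$\frac{4449566}{\left(-2531256\right) \frac{1}{t{\left(-850 \right)}}} + \frac{c{\left(-204,-1510 \right)}}{2653701} = \frac{4449566}{\left(-2531256\right) \frac{1}{-535}} - \frac{203}{2653701} = \frac{4449566}{\left(-2531256\right) \left(- \frac{1}{535}\right)} - \frac{203}{2653701} = \frac{4449566}{\frac{2531256}{535}} - \frac{203}{2653701} = 4449566 \cdot \frac{535}{2531256} - \frac{203}{2653701} = \frac{1190258905}{1265628} - \frac{203}{2653701} = \frac{350954554392769}{373177587692}$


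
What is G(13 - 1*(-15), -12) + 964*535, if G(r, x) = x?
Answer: 515728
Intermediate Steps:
G(13 - 1*(-15), -12) + 964*535 = -12 + 964*535 = -12 + 515740 = 515728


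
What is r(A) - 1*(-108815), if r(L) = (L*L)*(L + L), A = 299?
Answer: 53570613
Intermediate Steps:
r(L) = 2*L**3 (r(L) = L**2*(2*L) = 2*L**3)
r(A) - 1*(-108815) = 2*299**3 - 1*(-108815) = 2*26730899 + 108815 = 53461798 + 108815 = 53570613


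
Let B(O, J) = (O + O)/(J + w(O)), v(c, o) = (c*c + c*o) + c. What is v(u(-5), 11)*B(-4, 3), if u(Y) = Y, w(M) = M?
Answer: -280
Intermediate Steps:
v(c, o) = c + c² + c*o (v(c, o) = (c² + c*o) + c = c + c² + c*o)
B(O, J) = 2*O/(J + O) (B(O, J) = (O + O)/(J + O) = (2*O)/(J + O) = 2*O/(J + O))
v(u(-5), 11)*B(-4, 3) = (-5*(1 - 5 + 11))*(2*(-4)/(3 - 4)) = (-5*7)*(2*(-4)/(-1)) = -70*(-4)*(-1) = -35*8 = -280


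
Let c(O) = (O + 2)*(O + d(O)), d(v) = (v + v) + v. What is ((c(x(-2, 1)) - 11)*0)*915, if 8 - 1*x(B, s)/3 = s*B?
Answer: 0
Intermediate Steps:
d(v) = 3*v (d(v) = 2*v + v = 3*v)
x(B, s) = 24 - 3*B*s (x(B, s) = 24 - 3*s*B = 24 - 3*B*s)
c(O) = 4*O*(2 + O) (c(O) = (O + 2)*(O + 3*O) = (2 + O)*(4*O) = 4*O*(2 + O))
((c(x(-2, 1)) - 11)*0)*915 = ((4*(24 - 3*(-2)*1)*(2 + (24 - 3*(-2)*1)) - 11)*0)*915 = ((4*(24 + 6)*(2 + (24 + 6)) - 11)*0)*915 = ((4*30*(2 + 30) - 11)*0)*915 = ((4*30*32 - 11)*0)*915 = ((3840 - 11)*0)*915 = (3829*0)*915 = 0*915 = 0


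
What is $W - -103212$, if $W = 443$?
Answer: $103655$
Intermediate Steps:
$W - -103212 = 443 - -103212 = 443 + 103212 = 103655$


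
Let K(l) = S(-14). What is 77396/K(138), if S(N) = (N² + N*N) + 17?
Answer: 77396/409 ≈ 189.23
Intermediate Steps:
S(N) = 17 + 2*N² (S(N) = (N² + N²) + 17 = 2*N² + 17 = 17 + 2*N²)
K(l) = 409 (K(l) = 17 + 2*(-14)² = 17 + 2*196 = 17 + 392 = 409)
77396/K(138) = 77396/409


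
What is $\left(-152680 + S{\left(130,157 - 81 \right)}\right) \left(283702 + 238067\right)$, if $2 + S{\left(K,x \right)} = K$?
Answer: $-79596904488$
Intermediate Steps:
$S{\left(K,x \right)} = -2 + K$
$\left(-152680 + S{\left(130,157 - 81 \right)}\right) \left(283702 + 238067\right) = \left(-152680 + \left(-2 + 130\right)\right) \left(283702 + 238067\right) = \left(-152680 + 128\right) 521769 = \left(-152552\right) 521769 = -79596904488$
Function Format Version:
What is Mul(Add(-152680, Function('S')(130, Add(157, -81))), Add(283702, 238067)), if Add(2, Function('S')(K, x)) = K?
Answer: -79596904488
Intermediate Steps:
Function('S')(K, x) = Add(-2, K)
Mul(Add(-152680, Function('S')(130, Add(157, -81))), Add(283702, 238067)) = Mul(Add(-152680, Add(-2, 130)), Add(283702, 238067)) = Mul(Add(-152680, 128), 521769) = Mul(-152552, 521769) = -79596904488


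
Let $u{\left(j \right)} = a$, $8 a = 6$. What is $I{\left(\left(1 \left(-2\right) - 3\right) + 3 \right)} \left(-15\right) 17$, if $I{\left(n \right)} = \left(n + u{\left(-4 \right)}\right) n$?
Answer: $- \frac{1275}{2} \approx -637.5$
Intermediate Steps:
$a = \frac{3}{4}$ ($a = \frac{1}{8} \cdot 6 = \frac{3}{4} \approx 0.75$)
$u{\left(j \right)} = \frac{3}{4}$
$I{\left(n \right)} = n \left(\frac{3}{4} + n\right)$ ($I{\left(n \right)} = \left(n + \frac{3}{4}\right) n = \left(\frac{3}{4} + n\right) n = n \left(\frac{3}{4} + n\right)$)
$I{\left(\left(1 \left(-2\right) - 3\right) + 3 \right)} \left(-15\right) 17 = \frac{\left(\left(1 \left(-2\right) - 3\right) + 3\right) \left(3 + 4 \left(\left(1 \left(-2\right) - 3\right) + 3\right)\right)}{4} \left(-15\right) 17 = \frac{\left(\left(-2 - 3\right) + 3\right) \left(3 + 4 \left(\left(-2 - 3\right) + 3\right)\right)}{4} \left(-15\right) 17 = \frac{\left(-5 + 3\right) \left(3 + 4 \left(-5 + 3\right)\right)}{4} \left(-15\right) 17 = \frac{1}{4} \left(-2\right) \left(3 + 4 \left(-2\right)\right) \left(-15\right) 17 = \frac{1}{4} \left(-2\right) \left(3 - 8\right) \left(-15\right) 17 = \frac{1}{4} \left(-2\right) \left(-5\right) \left(-15\right) 17 = \frac{5}{2} \left(-15\right) 17 = \left(- \frac{75}{2}\right) 17 = - \frac{1275}{2}$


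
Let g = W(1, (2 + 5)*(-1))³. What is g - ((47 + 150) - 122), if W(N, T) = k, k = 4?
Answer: -11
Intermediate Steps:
W(N, T) = 4
g = 64 (g = 4³ = 64)
g - ((47 + 150) - 122) = 64 - ((47 + 150) - 122) = 64 - (197 - 122) = 64 - 1*75 = 64 - 75 = -11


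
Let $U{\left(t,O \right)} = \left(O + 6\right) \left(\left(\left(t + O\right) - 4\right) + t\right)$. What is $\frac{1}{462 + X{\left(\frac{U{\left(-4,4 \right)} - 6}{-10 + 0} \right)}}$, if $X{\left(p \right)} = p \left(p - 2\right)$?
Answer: $\frac{25}{12969} \approx 0.0019277$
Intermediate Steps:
$U{\left(t,O \right)} = \left(6 + O\right) \left(-4 + O + 2 t\right)$ ($U{\left(t,O \right)} = \left(6 + O\right) \left(\left(\left(O + t\right) - 4\right) + t\right) = \left(6 + O\right) \left(\left(-4 + O + t\right) + t\right) = \left(6 + O\right) \left(-4 + O + 2 t\right)$)
$X{\left(p \right)} = p \left(-2 + p\right)$
$\frac{1}{462 + X{\left(\frac{U{\left(-4,4 \right)} - 6}{-10 + 0} \right)}} = \frac{1}{462 + \frac{\left(-24 + 4^{2} + 2 \cdot 4 + 12 \left(-4\right) + 2 \cdot 4 \left(-4\right)\right) - 6}{-10 + 0} \left(-2 + \frac{\left(-24 + 4^{2} + 2 \cdot 4 + 12 \left(-4\right) + 2 \cdot 4 \left(-4\right)\right) - 6}{-10 + 0}\right)} = \frac{1}{462 + \frac{\left(-24 + 16 + 8 - 48 - 32\right) - 6}{-10} \left(-2 + \frac{\left(-24 + 16 + 8 - 48 - 32\right) - 6}{-10}\right)} = \frac{1}{462 + \left(-80 - 6\right) \left(- \frac{1}{10}\right) \left(-2 + \left(-80 - 6\right) \left(- \frac{1}{10}\right)\right)} = \frac{1}{462 + \left(-86\right) \left(- \frac{1}{10}\right) \left(-2 - - \frac{43}{5}\right)} = \frac{1}{462 + \frac{43 \left(-2 + \frac{43}{5}\right)}{5}} = \frac{1}{462 + \frac{43}{5} \cdot \frac{33}{5}} = \frac{1}{462 + \frac{1419}{25}} = \frac{1}{\frac{12969}{25}} = \frac{25}{12969}$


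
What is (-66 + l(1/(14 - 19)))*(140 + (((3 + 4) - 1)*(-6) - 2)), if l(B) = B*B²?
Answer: -841602/125 ≈ -6732.8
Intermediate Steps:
l(B) = B³
(-66 + l(1/(14 - 19)))*(140 + (((3 + 4) - 1)*(-6) - 2)) = (-66 + (1/(14 - 19))³)*(140 + (((3 + 4) - 1)*(-6) - 2)) = (-66 + (1/(-5))³)*(140 + ((7 - 1)*(-6) - 2)) = (-66 + (-⅕)³)*(140 + (6*(-6) - 2)) = (-66 - 1/125)*(140 + (-36 - 2)) = -8251*(140 - 38)/125 = -8251/125*102 = -841602/125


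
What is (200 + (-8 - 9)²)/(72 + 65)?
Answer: 489/137 ≈ 3.5693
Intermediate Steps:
(200 + (-8 - 9)²)/(72 + 65) = (200 + (-17)²)/137 = (200 + 289)*(1/137) = 489*(1/137) = 489/137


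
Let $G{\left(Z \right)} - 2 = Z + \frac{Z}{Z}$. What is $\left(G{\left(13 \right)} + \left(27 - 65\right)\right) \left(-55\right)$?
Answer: $1210$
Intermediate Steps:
$G{\left(Z \right)} = 3 + Z$ ($G{\left(Z \right)} = 2 + \left(Z + \frac{Z}{Z}\right) = 2 + \left(Z + 1\right) = 2 + \left(1 + Z\right) = 3 + Z$)
$\left(G{\left(13 \right)} + \left(27 - 65\right)\right) \left(-55\right) = \left(\left(3 + 13\right) + \left(27 - 65\right)\right) \left(-55\right) = \left(16 - 38\right) \left(-55\right) = \left(-22\right) \left(-55\right) = 1210$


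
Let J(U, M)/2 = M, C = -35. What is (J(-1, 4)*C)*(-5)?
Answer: 1400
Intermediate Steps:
J(U, M) = 2*M
(J(-1, 4)*C)*(-5) = ((2*4)*(-35))*(-5) = (8*(-35))*(-5) = -280*(-5) = 1400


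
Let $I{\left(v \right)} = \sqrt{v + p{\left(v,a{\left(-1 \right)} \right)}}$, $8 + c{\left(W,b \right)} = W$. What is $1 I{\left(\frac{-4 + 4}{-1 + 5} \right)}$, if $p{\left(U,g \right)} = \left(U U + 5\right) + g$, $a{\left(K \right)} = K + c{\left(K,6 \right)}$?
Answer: $i \sqrt{5} \approx 2.2361 i$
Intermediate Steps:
$c{\left(W,b \right)} = -8 + W$
$a{\left(K \right)} = -8 + 2 K$ ($a{\left(K \right)} = K + \left(-8 + K\right) = -8 + 2 K$)
$p{\left(U,g \right)} = 5 + g + U^{2}$ ($p{\left(U,g \right)} = \left(U^{2} + 5\right) + g = \left(5 + U^{2}\right) + g = 5 + g + U^{2}$)
$I{\left(v \right)} = \sqrt{-5 + v + v^{2}}$ ($I{\left(v \right)} = \sqrt{v + \left(5 + \left(-8 + 2 \left(-1\right)\right) + v^{2}\right)} = \sqrt{v + \left(5 - 10 + v^{2}\right)} = \sqrt{v + \left(-5 + v^{2}\right)} = \sqrt{-5 + v + v^{2}}$)
$1 I{\left(\frac{-4 + 4}{-1 + 5} \right)} = 1 \sqrt{-5 + \frac{-4 + 4}{-1 + 5} + \left(\frac{-4 + 4}{-1 + 5}\right)^{2}} = 1 \sqrt{-5 + \frac{0}{4} + \left(\frac{0}{4}\right)^{2}} = 1 \sqrt{-5 + 0 \cdot \frac{1}{4} + \left(0 \cdot \frac{1}{4}\right)^{2}} = 1 \sqrt{-5 + 0 + 0^{2}} = 1 \sqrt{-5 + 0 + 0} = 1 \sqrt{-5} = 1 i \sqrt{5} = i \sqrt{5}$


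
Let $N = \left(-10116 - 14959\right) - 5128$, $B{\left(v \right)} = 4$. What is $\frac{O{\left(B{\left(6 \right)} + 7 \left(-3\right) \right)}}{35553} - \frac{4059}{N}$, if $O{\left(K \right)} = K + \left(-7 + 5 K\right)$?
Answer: $\frac{141017500}{1073807259} \approx 0.13132$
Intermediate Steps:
$O{\left(K \right)} = -7 + 6 K$
$N = -30203$ ($N = -25075 - 5128 = -30203$)
$\frac{O{\left(B{\left(6 \right)} + 7 \left(-3\right) \right)}}{35553} - \frac{4059}{N} = \frac{-7 + 6 \left(4 + 7 \left(-3\right)\right)}{35553} - \frac{4059}{-30203} = \left(-7 + 6 \left(4 - 21\right)\right) \frac{1}{35553} - - \frac{4059}{30203} = \left(-7 + 6 \left(-17\right)\right) \frac{1}{35553} + \frac{4059}{30203} = \left(-7 - 102\right) \frac{1}{35553} + \frac{4059}{30203} = \left(-109\right) \frac{1}{35553} + \frac{4059}{30203} = - \frac{109}{35553} + \frac{4059}{30203} = \frac{141017500}{1073807259}$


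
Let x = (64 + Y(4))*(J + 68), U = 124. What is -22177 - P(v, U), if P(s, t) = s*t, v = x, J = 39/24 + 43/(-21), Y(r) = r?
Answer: -12431779/21 ≈ -5.9199e+5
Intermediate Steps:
J = -71/168 (J = 39*(1/24) + 43*(-1/21) = 13/8 - 43/21 = -71/168 ≈ -0.42262)
x = 193001/42 (x = (64 + 4)*(-71/168 + 68) = 68*(11353/168) = 193001/42 ≈ 4595.3)
v = 193001/42 ≈ 4595.3
-22177 - P(v, U) = -22177 - 193001*124/42 = -22177 - 1*11966062/21 = -22177 - 11966062/21 = -12431779/21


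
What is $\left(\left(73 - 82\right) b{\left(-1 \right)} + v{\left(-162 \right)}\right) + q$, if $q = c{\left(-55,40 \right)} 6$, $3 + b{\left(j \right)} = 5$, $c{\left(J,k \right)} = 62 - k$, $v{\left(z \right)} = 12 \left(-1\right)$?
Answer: $102$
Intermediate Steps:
$v{\left(z \right)} = -12$
$b{\left(j \right)} = 2$ ($b{\left(j \right)} = -3 + 5 = 2$)
$q = 132$ ($q = \left(62 - 40\right) 6 = 22 \cdot 6 = 132$)
$\left(\left(73 - 82\right) b{\left(-1 \right)} + v{\left(-162 \right)}\right) + q = \left(\left(73 - 82\right) 2 - 12\right) + 132 = \left(\left(-9\right) 2 - 12\right) + 132 = \left(-18 - 12\right) + 132 = -30 + 132 = 102$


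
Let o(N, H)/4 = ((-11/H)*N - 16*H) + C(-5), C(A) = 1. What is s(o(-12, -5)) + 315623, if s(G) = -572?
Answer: 315051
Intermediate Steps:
o(N, H) = 4 - 64*H - 44*N/H (o(N, H) = 4*(((-11/H)*N - 16*H) + 1) = 4*((-11*N/H - 16*H) + 1) = 4*((-16*H - 11*N/H) + 1) = 4*(1 - 16*H - 11*N/H) = 4 - 64*H - 44*N/H)
s(o(-12, -5)) + 315623 = -572 + 315623 = 315051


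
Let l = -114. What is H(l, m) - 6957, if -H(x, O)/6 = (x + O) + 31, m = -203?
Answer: -5241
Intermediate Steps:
H(x, O) = -186 - 6*O - 6*x (H(x, O) = -6*((x + O) + 31) = -6*((O + x) + 31) = -6*(31 + O + x) = -186 - 6*O - 6*x)
H(l, m) - 6957 = (-186 - 6*(-203) - 6*(-114)) - 6957 = (-186 + 1218 + 684) - 6957 = 1716 - 6957 = -5241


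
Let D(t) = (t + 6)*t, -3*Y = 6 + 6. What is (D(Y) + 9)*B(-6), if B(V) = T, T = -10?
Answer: -10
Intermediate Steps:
Y = -4 (Y = -(6 + 6)/3 = -⅓*12 = -4)
B(V) = -10
D(t) = t*(6 + t) (D(t) = (6 + t)*t = t*(6 + t))
(D(Y) + 9)*B(-6) = (-4*(6 - 4) + 9)*(-10) = (-4*2 + 9)*(-10) = (-8 + 9)*(-10) = 1*(-10) = -10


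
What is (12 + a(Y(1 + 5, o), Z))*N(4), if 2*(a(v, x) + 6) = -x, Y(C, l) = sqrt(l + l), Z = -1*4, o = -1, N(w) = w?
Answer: 32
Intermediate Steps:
Z = -4
Y(C, l) = sqrt(2)*sqrt(l) (Y(C, l) = sqrt(2*l) = sqrt(2)*sqrt(l))
a(v, x) = -6 - x/2 (a(v, x) = -6 + (-x)/2 = -6 - x/2)
(12 + a(Y(1 + 5, o), Z))*N(4) = (12 + (-6 - 1/2*(-4)))*4 = (12 + (-6 + 2))*4 = (12 - 4)*4 = 8*4 = 32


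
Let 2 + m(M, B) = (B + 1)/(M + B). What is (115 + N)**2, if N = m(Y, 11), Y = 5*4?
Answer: 12355225/961 ≈ 12857.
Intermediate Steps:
Y = 20
m(M, B) = -2 + (1 + B)/(B + M) (m(M, B) = -2 + (B + 1)/(M + B) = -2 + (1 + B)/(B + M))
N = -50/31 (N = (1 - 1*11 - 2*20)/(11 + 20) = (1 - 11 - 40)/31 = (1/31)*(-50) = -50/31 ≈ -1.6129)
(115 + N)**2 = (115 - 50/31)**2 = (3515/31)**2 = 12355225/961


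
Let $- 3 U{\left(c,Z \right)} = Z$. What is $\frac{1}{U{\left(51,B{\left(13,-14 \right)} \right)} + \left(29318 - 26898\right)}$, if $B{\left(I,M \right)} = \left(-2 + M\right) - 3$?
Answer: $\frac{3}{7279} \approx 0.00041214$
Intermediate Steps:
$B{\left(I,M \right)} = -5 + M$
$U{\left(c,Z \right)} = - \frac{Z}{3}$
$\frac{1}{U{\left(51,B{\left(13,-14 \right)} \right)} + \left(29318 - 26898\right)} = \frac{1}{- \frac{-5 - 14}{3} + \left(29318 - 26898\right)} = \frac{1}{\left(- \frac{1}{3}\right) \left(-19\right) + 2420} = \frac{1}{\frac{19}{3} + 2420} = \frac{1}{\frac{7279}{3}} = \frac{3}{7279}$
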